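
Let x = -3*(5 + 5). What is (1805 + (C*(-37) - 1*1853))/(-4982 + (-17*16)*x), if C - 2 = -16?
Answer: 235/1589 ≈ 0.14789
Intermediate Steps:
C = -14 (C = 2 - 16 = -14)
x = -30 (x = -3*10 = -30)
(1805 + (C*(-37) - 1*1853))/(-4982 + (-17*16)*x) = (1805 + (-14*(-37) - 1*1853))/(-4982 - 17*16*(-30)) = (1805 + (518 - 1853))/(-4982 - 272*(-30)) = (1805 - 1335)/(-4982 + 8160) = 470/3178 = 470*(1/3178) = 235/1589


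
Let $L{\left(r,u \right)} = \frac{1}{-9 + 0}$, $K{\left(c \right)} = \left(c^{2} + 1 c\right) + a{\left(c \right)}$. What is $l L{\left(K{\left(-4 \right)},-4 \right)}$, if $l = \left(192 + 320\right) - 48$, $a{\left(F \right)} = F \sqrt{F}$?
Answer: $- \frac{464}{9} \approx -51.556$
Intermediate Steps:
$a{\left(F \right)} = F^{\frac{3}{2}}$
$K{\left(c \right)} = c + c^{2} + c^{\frac{3}{2}}$ ($K{\left(c \right)} = \left(c^{2} + 1 c\right) + c^{\frac{3}{2}} = \left(c^{2} + c\right) + c^{\frac{3}{2}} = \left(c + c^{2}\right) + c^{\frac{3}{2}} = c + c^{2} + c^{\frac{3}{2}}$)
$L{\left(r,u \right)} = - \frac{1}{9}$ ($L{\left(r,u \right)} = \frac{1}{-9} = - \frac{1}{9}$)
$l = 464$ ($l = 512 - 48 = 464$)
$l L{\left(K{\left(-4 \right)},-4 \right)} = 464 \left(- \frac{1}{9}\right) = - \frac{464}{9}$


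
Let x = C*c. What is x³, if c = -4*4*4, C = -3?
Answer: 7077888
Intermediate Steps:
c = -64 (c = -16*4 = -64)
x = 192 (x = -3*(-64) = 192)
x³ = 192³ = 7077888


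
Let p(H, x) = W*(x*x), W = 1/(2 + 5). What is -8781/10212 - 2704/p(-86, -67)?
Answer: -77570215/15280556 ≈ -5.0764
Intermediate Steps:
W = ⅐ (W = 1/7 = ⅐ ≈ 0.14286)
p(H, x) = x²/7 (p(H, x) = (x*x)/7 = x²/7)
-8781/10212 - 2704/p(-86, -67) = -8781/10212 - 2704/((⅐)*(-67)²) = -8781*1/10212 - 2704/((⅐)*4489) = -2927/3404 - 2704/4489/7 = -2927/3404 - 2704*7/4489 = -2927/3404 - 18928/4489 = -77570215/15280556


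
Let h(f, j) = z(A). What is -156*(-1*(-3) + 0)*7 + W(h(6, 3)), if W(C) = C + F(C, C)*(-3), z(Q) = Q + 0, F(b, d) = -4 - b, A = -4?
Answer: -3280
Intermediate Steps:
z(Q) = Q
h(f, j) = -4
W(C) = 12 + 4*C (W(C) = C + (-4 - C)*(-3) = C + (12 + 3*C) = 12 + 4*C)
-156*(-1*(-3) + 0)*7 + W(h(6, 3)) = -156*(-1*(-3) + 0)*7 + (12 + 4*(-4)) = -156*(3 + 0)*7 + (12 - 16) = -468*7 - 4 = -156*21 - 4 = -3276 - 4 = -3280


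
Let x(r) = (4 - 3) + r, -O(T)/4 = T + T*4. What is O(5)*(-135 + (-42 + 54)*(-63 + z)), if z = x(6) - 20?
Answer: 104700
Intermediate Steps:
O(T) = -20*T (O(T) = -4*(T + T*4) = -4*(T + 4*T) = -20*T)
x(r) = 1 + r
z = -13 (z = (1 + 6) - 20 = 7 - 20 = -13)
O(5)*(-135 + (-42 + 54)*(-63 + z)) = (-20*5)*(-135 + (-42 + 54)*(-63 - 13)) = -100*(-135 + 12*(-76)) = -100*(-135 - 912) = -100*(-1047) = 104700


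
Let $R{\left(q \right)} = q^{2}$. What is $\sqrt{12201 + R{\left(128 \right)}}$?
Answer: $\sqrt{28585} \approx 169.07$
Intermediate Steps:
$\sqrt{12201 + R{\left(128 \right)}} = \sqrt{12201 + 128^{2}} = \sqrt{12201 + 16384} = \sqrt{28585}$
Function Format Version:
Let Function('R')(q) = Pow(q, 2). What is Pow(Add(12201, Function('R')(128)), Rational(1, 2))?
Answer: Pow(28585, Rational(1, 2)) ≈ 169.07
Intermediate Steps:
Pow(Add(12201, Function('R')(128)), Rational(1, 2)) = Pow(Add(12201, Pow(128, 2)), Rational(1, 2)) = Pow(Add(12201, 16384), Rational(1, 2)) = Pow(28585, Rational(1, 2))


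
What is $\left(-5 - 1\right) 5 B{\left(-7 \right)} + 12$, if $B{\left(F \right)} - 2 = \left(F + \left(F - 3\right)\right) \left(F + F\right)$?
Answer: $-7188$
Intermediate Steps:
$B{\left(F \right)} = 2 + 2 F \left(-3 + 2 F\right)$ ($B{\left(F \right)} = 2 + \left(F + \left(F - 3\right)\right) \left(F + F\right) = 2 + \left(F + \left(-3 + F\right)\right) 2 F = 2 + \left(-3 + 2 F\right) 2 F = 2 + 2 F \left(-3 + 2 F\right)$)
$\left(-5 - 1\right) 5 B{\left(-7 \right)} + 12 = \left(-5 - 1\right) 5 \left(2 - -42 + 4 \left(-7\right)^{2}\right) + 12 = \left(-6\right) 5 \left(2 + 42 + 4 \cdot 49\right) + 12 = - 30 \left(2 + 42 + 196\right) + 12 = \left(-30\right) 240 + 12 = -7200 + 12 = -7188$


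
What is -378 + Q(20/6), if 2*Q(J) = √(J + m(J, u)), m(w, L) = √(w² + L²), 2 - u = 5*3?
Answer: -378 + √(30 + 3*√1621)/6 ≈ -375.95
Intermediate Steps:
u = -13 (u = 2 - 5*3 = 2 - 1*15 = 2 - 15 = -13)
m(w, L) = √(L² + w²)
Q(J) = √(J + √(169 + J²))/2 (Q(J) = √(J + √((-13)² + J²))/2 = √(J + √(169 + J²))/2)
-378 + Q(20/6) = -378 + √(20/6 + √(169 + (20/6)²))/2 = -378 + √(20*(⅙) + √(169 + (20*(⅙))²))/2 = -378 + √(10/3 + √(169 + (10/3)²))/2 = -378 + √(10/3 + √(169 + 100/9))/2 = -378 + √(10/3 + √(1621/9))/2 = -378 + √(10/3 + √1621/3)/2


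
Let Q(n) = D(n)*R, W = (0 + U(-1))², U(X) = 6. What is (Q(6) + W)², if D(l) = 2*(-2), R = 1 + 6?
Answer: 64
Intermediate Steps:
R = 7
D(l) = -4
W = 36 (W = (0 + 6)² = 6² = 36)
Q(n) = -28 (Q(n) = -4*7 = -28)
(Q(6) + W)² = (-28 + 36)² = 8² = 64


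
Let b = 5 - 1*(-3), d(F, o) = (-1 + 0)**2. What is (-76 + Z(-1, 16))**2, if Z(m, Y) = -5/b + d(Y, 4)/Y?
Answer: 1500625/256 ≈ 5861.8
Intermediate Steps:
d(F, o) = 1 (d(F, o) = (-1)**2 = 1)
b = 8 (b = 5 + 3 = 8)
Z(m, Y) = -5/8 + 1/Y
(-76 + Z(-1, 16))**2 = (-76 + (-5/8 + 1/16))**2 = (-76 - 9/16)**2 = (-1225/16)**2 = 1500625/256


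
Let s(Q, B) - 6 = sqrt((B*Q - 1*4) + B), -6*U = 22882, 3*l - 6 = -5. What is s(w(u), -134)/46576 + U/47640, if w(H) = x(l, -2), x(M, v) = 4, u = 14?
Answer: -8312789/104010030 + I*sqrt(674)/46576 ≈ -0.079923 + 0.0005574*I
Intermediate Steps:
l = 1/3 (l = 2 + (1/3)*(-5) = 2 - 5/3 = 1/3 ≈ 0.33333)
w(H) = 4
U = -11441/3 (U = -1/6*22882 = -11441/3 ≈ -3813.7)
s(Q, B) = 6 + sqrt(-4 + B + B*Q) (s(Q, B) = 6 + sqrt((B*Q - 1*4) + B) = 6 + sqrt((B*Q - 4) + B) = 6 + sqrt((-4 + B*Q) + B) = 6 + sqrt(-4 + B + B*Q))
s(w(u), -134)/46576 + U/47640 = (6 + sqrt(-4 - 134 - 134*4))/46576 - 11441/3/47640 = (6 + sqrt(-4 - 134 - 536))*(1/46576) - 11441/3*1/47640 = (6 + sqrt(-674))*(1/46576) - 11441/142920 = (6 + I*sqrt(674))*(1/46576) - 11441/142920 = (3/23288 + I*sqrt(674)/46576) - 11441/142920 = -8312789/104010030 + I*sqrt(674)/46576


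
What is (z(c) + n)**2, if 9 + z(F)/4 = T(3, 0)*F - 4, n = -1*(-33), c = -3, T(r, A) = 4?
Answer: 4489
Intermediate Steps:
n = 33
z(F) = -52 + 16*F (z(F) = -36 + 4*(4*F - 4) = -36 + 4*(-4 + 4*F) = -36 + (-16 + 16*F) = -52 + 16*F)
(z(c) + n)**2 = ((-52 + 16*(-3)) + 33)**2 = ((-52 - 48) + 33)**2 = (-100 + 33)**2 = (-67)**2 = 4489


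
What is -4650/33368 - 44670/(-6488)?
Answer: 45636855/6765362 ≈ 6.7457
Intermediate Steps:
-4650/33368 - 44670/(-6488) = -4650*1/33368 - 44670*(-1/6488) = -2325/16684 + 22335/3244 = 45636855/6765362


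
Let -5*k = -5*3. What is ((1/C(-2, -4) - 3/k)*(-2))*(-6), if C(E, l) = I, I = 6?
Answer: -10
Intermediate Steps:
k = 3 (k = -(-1)*3 = -1/5*(-15) = 3)
C(E, l) = 6
((1/C(-2, -4) - 3/k)*(-2))*(-6) = ((1/6 - 3/3)*(-2))*(-6) = ((1*(1/6) - 3*1/3)*(-2))*(-6) = ((1/6 - 1)*(-2))*(-6) = -5/6*(-2)*(-6) = (5/3)*(-6) = -10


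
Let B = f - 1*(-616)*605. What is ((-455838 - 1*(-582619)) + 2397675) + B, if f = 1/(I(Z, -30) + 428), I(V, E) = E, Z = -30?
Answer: 1153060129/398 ≈ 2.8971e+6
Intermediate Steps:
f = 1/398 (f = 1/(-30 + 428) = 1/398 ≈ 0.0025126)
B = 148326641/398 (B = 1/398 - 1*(-616)*605 = 1/398 + 616*605 = 1/398 + 372680 = 148326641/398 ≈ 3.7268e+5)
((-455838 - 1*(-582619)) + 2397675) + B = ((-455838 - 1*(-582619)) + 2397675) + 148326641/398 = ((-455838 + 582619) + 2397675) + 148326641/398 = (126781 + 2397675) + 148326641/398 = 2524456 + 148326641/398 = 1153060129/398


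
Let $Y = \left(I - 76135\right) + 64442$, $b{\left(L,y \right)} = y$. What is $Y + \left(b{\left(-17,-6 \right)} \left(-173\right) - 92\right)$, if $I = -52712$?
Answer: $-63459$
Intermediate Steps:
$Y = -64405$ ($Y = \left(-52712 - 76135\right) + 64442 = -128847 + 64442 = -64405$)
$Y + \left(b{\left(-17,-6 \right)} \left(-173\right) - 92\right) = -64405 - -946 = -64405 + \left(1038 - 92\right) = -64405 + 946 = -63459$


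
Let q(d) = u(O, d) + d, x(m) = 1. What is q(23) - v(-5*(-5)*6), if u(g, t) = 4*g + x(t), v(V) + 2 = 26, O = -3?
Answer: -12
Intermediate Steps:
v(V) = 24 (v(V) = -2 + 26 = 24)
u(g, t) = 1 + 4*g (u(g, t) = 4*g + 1 = 1 + 4*g)
q(d) = -11 + d (q(d) = (1 + 4*(-3)) + d = (1 - 12) + d = -11 + d)
q(23) - v(-5*(-5)*6) = (-11 + 23) - 1*24 = 12 - 24 = -12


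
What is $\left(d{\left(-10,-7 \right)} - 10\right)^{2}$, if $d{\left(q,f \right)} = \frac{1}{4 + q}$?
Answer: $\frac{3721}{36} \approx 103.36$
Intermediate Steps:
$\left(d{\left(-10,-7 \right)} - 10\right)^{2} = \left(\frac{1}{4 - 10} - 10\right)^{2} = \left(\frac{1}{-6} - 10\right)^{2} = \left(- \frac{1}{6} - 10\right)^{2} = \left(- \frac{61}{6}\right)^{2} = \frac{3721}{36}$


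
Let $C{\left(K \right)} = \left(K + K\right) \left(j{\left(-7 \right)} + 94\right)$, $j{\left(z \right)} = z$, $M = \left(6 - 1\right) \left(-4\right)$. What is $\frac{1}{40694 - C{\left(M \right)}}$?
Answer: $\frac{1}{44174} \approx 2.2638 \cdot 10^{-5}$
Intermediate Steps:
$M = -20$ ($M = \left(6 - 1\right) \left(-4\right) = 5 \left(-4\right) = -20$)
$C{\left(K \right)} = 174 K$ ($C{\left(K \right)} = \left(K + K\right) \left(-7 + 94\right) = 2 K 87 = 174 K$)
$\frac{1}{40694 - C{\left(M \right)}} = \frac{1}{40694 - 174 \left(-20\right)} = \frac{1}{40694 - -3480} = \frac{1}{40694 + 3480} = \frac{1}{44174}$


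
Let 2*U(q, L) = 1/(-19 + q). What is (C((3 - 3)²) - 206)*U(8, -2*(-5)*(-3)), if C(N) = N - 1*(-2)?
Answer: 102/11 ≈ 9.2727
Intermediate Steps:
U(q, L) = 1/(2*(-19 + q))
C(N) = 2 + N (C(N) = N + 2 = 2 + N)
(C((3 - 3)²) - 206)*U(8, -2*(-5)*(-3)) = ((2 + (3 - 3)²) - 206)*(1/(2*(-19 + 8))) = ((2 + 0²) - 206)*((½)/(-11)) = ((2 + 0) - 206)*((½)*(-1/11)) = (2 - 206)*(-1/22) = -204*(-1/22) = 102/11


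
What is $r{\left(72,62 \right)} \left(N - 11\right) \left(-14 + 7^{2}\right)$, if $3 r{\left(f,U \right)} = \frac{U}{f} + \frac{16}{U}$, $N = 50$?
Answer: $\frac{568295}{1116} \approx 509.23$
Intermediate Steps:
$r{\left(f,U \right)} = \frac{16}{3 U} + \frac{U}{3 f}$ ($r{\left(f,U \right)} = \frac{\frac{U}{f} + \frac{16}{U}}{3} = \frac{\frac{16}{U} + \frac{U}{f}}{3} = \frac{16}{3 U} + \frac{U}{3 f}$)
$r{\left(72,62 \right)} \left(N - 11\right) \left(-14 + 7^{2}\right) = \left(\frac{16}{3 \cdot 62} + \frac{1}{3} \cdot 62 \cdot \frac{1}{72}\right) \left(50 - 11\right) \left(-14 + 7^{2}\right) = \left(\frac{16}{3} \cdot \frac{1}{62} + \frac{1}{3} \cdot 62 \cdot \frac{1}{72}\right) 39 \left(-14 + 49\right) = \left(\frac{8}{93} + \frac{31}{108}\right) 39 \cdot 35 = \frac{1249}{3348} \cdot 1365 = \frac{568295}{1116}$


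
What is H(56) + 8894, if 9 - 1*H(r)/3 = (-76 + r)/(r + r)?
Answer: 249803/28 ≈ 8921.5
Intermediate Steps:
H(r) = 27 - 3*(-76 + r)/(2*r) (H(r) = 27 - 3*(-76 + r)/(r + r) = 27 - 3*(-76 + r)/(2*r))
H(56) + 8894 = (51/2 + 114/56) + 8894 = (51/2 + 114*(1/56)) + 8894 = (51/2 + 57/28) + 8894 = 771/28 + 8894 = 249803/28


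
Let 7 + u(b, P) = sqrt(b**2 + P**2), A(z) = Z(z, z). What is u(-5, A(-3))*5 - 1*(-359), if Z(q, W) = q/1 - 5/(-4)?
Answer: 324 + 5*sqrt(449)/4 ≈ 350.49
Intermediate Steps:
Z(q, W) = 5/4 + q (Z(q, W) = q*1 - 5*(-1/4) = q + 5/4 = 5/4 + q)
A(z) = 5/4 + z
u(b, P) = -7 + sqrt(P**2 + b**2) (u(b, P) = -7 + sqrt(b**2 + P**2) = -7 + sqrt(P**2 + b**2))
u(-5, A(-3))*5 - 1*(-359) = (-7 + sqrt((5/4 - 3)**2 + (-5)**2))*5 - 1*(-359) = (-7 + sqrt((-7/4)**2 + 25))*5 + 359 = (-7 + sqrt(49/16 + 25))*5 + 359 = (-7 + sqrt(449/16))*5 + 359 = (-7 + sqrt(449)/4)*5 + 359 = (-35 + 5*sqrt(449)/4) + 359 = 324 + 5*sqrt(449)/4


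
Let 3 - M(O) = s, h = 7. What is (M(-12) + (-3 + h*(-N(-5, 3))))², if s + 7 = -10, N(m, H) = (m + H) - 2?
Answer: 2025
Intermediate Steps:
N(m, H) = -2 + H + m (N(m, H) = (H + m) - 2 = -2 + H + m)
s = -17 (s = -7 - 10 = -17)
M(O) = 20 (M(O) = 3 - 1*(-17) = 3 + 17 = 20)
(M(-12) + (-3 + h*(-N(-5, 3))))² = (20 + (-3 + 7*(-(-2 + 3 - 5))))² = (20 + (-3 + 7*(-1*(-4))))² = (20 + (-3 + 7*4))² = (20 + (-3 + 28))² = (20 + 25)² = 45² = 2025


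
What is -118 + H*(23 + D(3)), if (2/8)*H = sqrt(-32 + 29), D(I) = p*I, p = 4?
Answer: -118 + 140*I*sqrt(3) ≈ -118.0 + 242.49*I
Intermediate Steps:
D(I) = 4*I
H = 4*I*sqrt(3) (H = 4*sqrt(-32 + 29) = 4*sqrt(-3) = 4*(I*sqrt(3)) = 4*I*sqrt(3) ≈ 6.9282*I)
-118 + H*(23 + D(3)) = -118 + (4*I*sqrt(3))*(23 + 4*3) = -118 + (4*I*sqrt(3))*(23 + 12) = -118 + (4*I*sqrt(3))*35 = -118 + 140*I*sqrt(3)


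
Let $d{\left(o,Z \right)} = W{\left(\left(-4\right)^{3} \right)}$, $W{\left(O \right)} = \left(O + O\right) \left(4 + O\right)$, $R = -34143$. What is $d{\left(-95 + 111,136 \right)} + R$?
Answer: $-26463$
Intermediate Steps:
$W{\left(O \right)} = 2 O \left(4 + O\right)$
$d{\left(o,Z \right)} = 7680$ ($d{\left(o,Z \right)} = 2 \left(-4\right)^{3} \left(4 + \left(-4\right)^{3}\right) = 2 \left(-64\right) \left(4 - 64\right) = 2 \left(-64\right) \left(-60\right) = 7680$)
$d{\left(-95 + 111,136 \right)} + R = 7680 - 34143 = -26463$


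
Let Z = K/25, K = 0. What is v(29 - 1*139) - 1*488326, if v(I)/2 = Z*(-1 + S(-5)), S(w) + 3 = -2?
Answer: -488326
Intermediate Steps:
S(w) = -5 (S(w) = -3 - 2 = -5)
Z = 0 (Z = 0/25 = 0*(1/25) = 0)
v(I) = 0 (v(I) = 2*(0*(-1 - 5)) = 2*(0*(-6)) = 2*0 = 0)
v(29 - 1*139) - 1*488326 = 0 - 1*488326 = 0 - 488326 = -488326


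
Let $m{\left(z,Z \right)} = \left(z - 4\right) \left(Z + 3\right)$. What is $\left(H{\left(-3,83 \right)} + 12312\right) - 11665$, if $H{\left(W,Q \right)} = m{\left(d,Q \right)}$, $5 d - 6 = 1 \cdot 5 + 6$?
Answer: $\frac{2977}{5} \approx 595.4$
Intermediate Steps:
$d = \frac{17}{5}$ ($d = \frac{6}{5} + \frac{1 \cdot 5 + 6}{5} = \frac{6}{5} + \frac{5 + 6}{5} = \frac{6}{5} + \frac{1}{5} \cdot 11 = \frac{6}{5} + \frac{11}{5} = \frac{17}{5} \approx 3.4$)
$m{\left(z,Z \right)} = \left(-4 + z\right) \left(3 + Z\right)$
$H{\left(W,Q \right)} = - \frac{9}{5} - \frac{3 Q}{5}$ ($H{\left(W,Q \right)} = -12 - 4 Q + 3 \cdot \frac{17}{5} + Q \frac{17}{5} = -12 - 4 Q + \frac{51}{5} + \frac{17 Q}{5} = - \frac{9}{5} - \frac{3 Q}{5}$)
$\left(H{\left(-3,83 \right)} + 12312\right) - 11665 = \left(\left(- \frac{9}{5} - \frac{249}{5}\right) + 12312\right) - 11665 = \left(- \frac{258}{5} + 12312\right) - 11665 = \frac{61302}{5} - 11665 = \frac{2977}{5}$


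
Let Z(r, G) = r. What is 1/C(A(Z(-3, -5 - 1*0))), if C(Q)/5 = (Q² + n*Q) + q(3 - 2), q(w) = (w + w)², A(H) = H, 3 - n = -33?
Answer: -1/475 ≈ -0.0021053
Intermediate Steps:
n = 36 (n = 3 - 1*(-33) = 3 + 33 = 36)
q(w) = 4*w² (q(w) = (2*w)² = 4*w²)
C(Q) = 20 + 5*Q² + 180*Q (C(Q) = 5*((Q² + 36*Q) + 4*(3 - 2)²) = 5*((Q² + 36*Q) + 4*1²) = 5*((Q² + 36*Q) + 4*1) = 5*((Q² + 36*Q) + 4) = 5*(4 + Q² + 36*Q) = 20 + 5*Q² + 180*Q)
1/C(A(Z(-3, -5 - 1*0))) = 1/(20 + 5*(-3)² + 180*(-3)) = 1/(20 + 5*9 - 540) = 1/(20 + 45 - 540) = 1/(-475) = -1/475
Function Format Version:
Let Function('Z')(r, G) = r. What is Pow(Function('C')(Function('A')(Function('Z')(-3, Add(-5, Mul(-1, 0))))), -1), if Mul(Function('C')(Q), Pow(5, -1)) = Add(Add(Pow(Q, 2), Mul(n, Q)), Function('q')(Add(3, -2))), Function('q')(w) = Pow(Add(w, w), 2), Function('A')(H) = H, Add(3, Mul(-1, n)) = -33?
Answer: Rational(-1, 475) ≈ -0.0021053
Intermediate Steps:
n = 36 (n = Add(3, Mul(-1, -33)) = Add(3, 33) = 36)
Function('q')(w) = Mul(4, Pow(w, 2)) (Function('q')(w) = Pow(Mul(2, w), 2) = Mul(4, Pow(w, 2)))
Function('C')(Q) = Add(20, Mul(5, Pow(Q, 2)), Mul(180, Q)) (Function('C')(Q) = Mul(5, Add(Add(Pow(Q, 2), Mul(36, Q)), Mul(4, Pow(Add(3, -2), 2)))) = Mul(5, Add(Add(Pow(Q, 2), Mul(36, Q)), Mul(4, Pow(1, 2)))) = Mul(5, Add(Add(Pow(Q, 2), Mul(36, Q)), Mul(4, 1))) = Mul(5, Add(Add(Pow(Q, 2), Mul(36, Q)), 4)) = Mul(5, Add(4, Pow(Q, 2), Mul(36, Q))) = Add(20, Mul(5, Pow(Q, 2)), Mul(180, Q)))
Pow(Function('C')(Function('A')(Function('Z')(-3, Add(-5, Mul(-1, 0))))), -1) = Pow(Add(20, Mul(5, Pow(-3, 2)), Mul(180, -3)), -1) = Pow(Add(20, Mul(5, 9), -540), -1) = Pow(Add(20, 45, -540), -1) = Pow(-475, -1) = Rational(-1, 475)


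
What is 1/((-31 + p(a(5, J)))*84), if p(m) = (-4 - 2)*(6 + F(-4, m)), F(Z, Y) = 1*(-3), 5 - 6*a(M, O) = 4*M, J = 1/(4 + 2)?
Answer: -1/4116 ≈ -0.00024295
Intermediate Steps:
J = 1/6 ≈ 0.16667
a(M, O) = 5/6 - 2*M/3
F(Z, Y) = -3
p(m) = -18 (p(m) = (-4 - 2)*(6 - 3) = -6*3 = -18)
1/((-31 + p(a(5, J)))*84) = 1/((-31 - 18)*84) = 1/(-49*84) = 1/(-4116) = -1/4116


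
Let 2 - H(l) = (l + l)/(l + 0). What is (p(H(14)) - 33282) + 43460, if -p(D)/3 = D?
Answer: 10178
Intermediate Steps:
H(l) = 0 (H(l) = 2 - (l + l)/(l + 0) = 2 - 2*l/l = 2 - 1*2 = 2 - 2 = 0)
p(D) = -3*D
(p(H(14)) - 33282) + 43460 = (-3*0 - 33282) + 43460 = (0 - 33282) + 43460 = -33282 + 43460 = 10178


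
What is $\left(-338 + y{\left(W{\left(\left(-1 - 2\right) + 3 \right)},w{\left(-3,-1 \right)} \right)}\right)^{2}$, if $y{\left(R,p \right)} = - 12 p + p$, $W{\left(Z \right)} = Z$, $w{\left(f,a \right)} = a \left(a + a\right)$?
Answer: $129600$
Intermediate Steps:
$w{\left(f,a \right)} = 2 a^{2}$ ($w{\left(f,a \right)} = a 2 a = 2 a^{2}$)
$y{\left(R,p \right)} = - 11 p$
$\left(-338 + y{\left(W{\left(\left(-1 - 2\right) + 3 \right)},w{\left(-3,-1 \right)} \right)}\right)^{2} = \left(-338 - 11 \cdot 2 \left(-1\right)^{2}\right)^{2} = \left(-338 - 11 \cdot 2 \cdot 1\right)^{2} = \left(-338 - 22\right)^{2} = \left(-360\right)^{2} = 129600$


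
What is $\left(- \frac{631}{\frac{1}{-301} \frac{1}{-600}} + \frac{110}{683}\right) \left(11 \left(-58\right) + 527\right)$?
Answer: $\frac{8639543329590}{683} \approx 1.2649 \cdot 10^{10}$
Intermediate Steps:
$\left(- \frac{631}{\frac{1}{-301} \frac{1}{-600}} + \frac{110}{683}\right) \left(11 \left(-58\right) + 527\right) = \left(- \frac{631}{\left(- \frac{1}{301}\right) \left(- \frac{1}{600}\right)} + 110 \cdot \frac{1}{683}\right) \left(-638 + 527\right) = \left(- 631 \frac{1}{\frac{1}{180600}} + \frac{110}{683}\right) \left(-111\right) = \left(\left(-631\right) 180600 + \frac{110}{683}\right) \left(-111\right) = \left(-113958600 + \frac{110}{683}\right) \left(-111\right) = \left(- \frac{77833723690}{683}\right) \left(-111\right) = \frac{8639543329590}{683}$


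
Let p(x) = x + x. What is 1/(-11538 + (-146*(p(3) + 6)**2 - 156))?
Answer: -1/32718 ≈ -3.0564e-5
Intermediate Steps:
p(x) = 2*x
1/(-11538 + (-146*(p(3) + 6)**2 - 156)) = 1/(-11538 + (-146*(2*3 + 6)**2 - 156)) = 1/(-11538 + (-146*(6 + 6)**2 - 156)) = 1/(-11538 + (-146*12**2 - 156)) = 1/(-11538 + (-146*144 - 156)) = 1/(-11538 + (-21024 - 156)) = 1/(-11538 - 21180) = 1/(-32718) = -1/32718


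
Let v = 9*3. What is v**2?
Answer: 729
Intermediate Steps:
v = 27
v**2 = 27**2 = 729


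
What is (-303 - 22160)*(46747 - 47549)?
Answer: 18015326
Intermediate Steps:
(-303 - 22160)*(46747 - 47549) = -22463*(-802) = 18015326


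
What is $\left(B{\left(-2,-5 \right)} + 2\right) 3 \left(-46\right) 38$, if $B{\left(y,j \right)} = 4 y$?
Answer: $31464$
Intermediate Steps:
$\left(B{\left(-2,-5 \right)} + 2\right) 3 \left(-46\right) 38 = \left(4 \left(-2\right) + 2\right) 3 \left(-46\right) 38 = \left(-8 + 2\right) 3 \left(-46\right) 38 = \left(-6\right) 3 \left(-46\right) 38 = \left(-18\right) \left(-46\right) 38 = 828 \cdot 38 = 31464$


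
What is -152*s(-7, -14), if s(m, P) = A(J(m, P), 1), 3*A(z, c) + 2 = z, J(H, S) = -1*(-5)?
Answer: -152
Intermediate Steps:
J(H, S) = 5
A(z, c) = -2/3 + z/3
s(m, P) = 1 (s(m, P) = -2/3 + (1/3)*5 = -2/3 + 5/3 = 1)
-152*s(-7, -14) = -152*1 = -152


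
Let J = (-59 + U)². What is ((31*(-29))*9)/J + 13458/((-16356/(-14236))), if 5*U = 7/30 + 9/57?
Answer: 14520454413134266/1239867341917 ≈ 11711.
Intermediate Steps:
U = 223/2850 (U = (7/30 + 9/57)/5 = (7*(1/30) + 9*(1/57))/5 = (7/30 + 3/19)/5 = (⅕)*(223/570) = 223/2850 ≈ 0.078246)
J = 28199477329/8122500 (J = (-59 + 223/2850)² = (-167927/2850)² = 28199477329/8122500 ≈ 3471.8)
((31*(-29))*9)/J + 13458/((-16356/(-14236))) = ((31*(-29))*9)/(28199477329/8122500) + 13458/((-16356/(-14236))) = -899*9*(8122500/28199477329) + 13458/((-16356*(-1/14236))) = -8091*8122500/28199477329 + 13458/(4089/3559) = -2119972500/909660559 + 13458*(3559/4089) = -2119972500/909660559 + 15965674/1363 = 14520454413134266/1239867341917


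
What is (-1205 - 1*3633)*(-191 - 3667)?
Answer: 18665004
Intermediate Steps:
(-1205 - 1*3633)*(-191 - 3667) = (-1205 - 3633)*(-3858) = -4838*(-3858) = 18665004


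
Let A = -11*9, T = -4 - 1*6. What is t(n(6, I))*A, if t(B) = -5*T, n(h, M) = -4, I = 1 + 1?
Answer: -4950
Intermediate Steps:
I = 2
T = -10 (T = -4 - 6 = -10)
t(B) = 50 (t(B) = -5*(-10) = 50)
A = -99
t(n(6, I))*A = 50*(-99) = -4950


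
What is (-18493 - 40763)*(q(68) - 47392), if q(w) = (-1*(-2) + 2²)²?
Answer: 2806127136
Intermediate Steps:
q(w) = 36 (q(w) = (2 + 4)² = 6² = 36)
(-18493 - 40763)*(q(68) - 47392) = (-18493 - 40763)*(36 - 47392) = -59256*(-47356) = 2806127136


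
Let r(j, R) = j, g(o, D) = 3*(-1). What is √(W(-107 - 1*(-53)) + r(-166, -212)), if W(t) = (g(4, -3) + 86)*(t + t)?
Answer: I*√9130 ≈ 95.551*I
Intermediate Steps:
g(o, D) = -3
W(t) = 166*t (W(t) = (-3 + 86)*(t + t) = 83*(2*t) = 166*t)
√(W(-107 - 1*(-53)) + r(-166, -212)) = √(166*(-107 - 1*(-53)) - 166) = √(166*(-107 + 53) - 166) = √(166*(-54) - 166) = √(-8964 - 166) = √(-9130) = I*√9130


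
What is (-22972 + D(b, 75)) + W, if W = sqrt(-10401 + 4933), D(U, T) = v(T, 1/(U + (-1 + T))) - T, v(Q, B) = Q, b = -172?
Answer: -22972 + 2*I*sqrt(1367) ≈ -22972.0 + 73.946*I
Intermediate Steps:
D(U, T) = 0 (D(U, T) = T - T = 0)
W = 2*I*sqrt(1367) (W = sqrt(-5468) = 2*I*sqrt(1367) ≈ 73.946*I)
(-22972 + D(b, 75)) + W = (-22972 + 0) + 2*I*sqrt(1367) = -22972 + 2*I*sqrt(1367)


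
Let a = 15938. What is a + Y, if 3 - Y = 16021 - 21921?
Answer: 21841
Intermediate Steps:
Y = 5903 (Y = 3 - (16021 - 21921) = 3 - 1*(-5900) = 3 + 5900 = 5903)
a + Y = 15938 + 5903 = 21841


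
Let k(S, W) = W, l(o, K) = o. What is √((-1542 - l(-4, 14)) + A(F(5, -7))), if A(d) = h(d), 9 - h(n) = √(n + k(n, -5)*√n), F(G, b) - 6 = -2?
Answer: √(-1529 - I*√6) ≈ 0.0313 - 39.102*I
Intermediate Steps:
F(G, b) = 4 (F(G, b) = 6 - 2 = 4)
h(n) = 9 - √(n - 5*√n)
A(d) = 9 - √(d - 5*√d)
√((-1542 - l(-4, 14)) + A(F(5, -7))) = √((-1542 - 1*(-4)) + (9 - √(4 - 5*√4))) = √((-1542 + 4) + (9 - √(4 - 5*2))) = √(-1538 + (9 - √(4 - 10))) = √(-1538 + (9 - √(-6))) = √(-1538 + (9 - I*√6)) = √(-1529 - I*√6)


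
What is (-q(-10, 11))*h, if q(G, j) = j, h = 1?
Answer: -11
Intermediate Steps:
(-q(-10, 11))*h = -1*11*1 = -11*1 = -11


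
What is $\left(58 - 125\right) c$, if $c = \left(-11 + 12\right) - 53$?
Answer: $3484$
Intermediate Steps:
$c = -52$ ($c = 1 - 53 = -52$)
$\left(58 - 125\right) c = \left(58 - 125\right) \left(-52\right) = \left(-67\right) \left(-52\right) = 3484$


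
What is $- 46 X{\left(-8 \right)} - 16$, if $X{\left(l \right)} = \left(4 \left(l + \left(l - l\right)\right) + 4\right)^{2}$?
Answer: $-36080$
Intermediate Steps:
$X{\left(l \right)} = \left(4 + 4 l\right)^{2}$ ($X{\left(l \right)} = \left(4 \left(l + 0\right) + 4\right)^{2} = \left(4 l + 4\right)^{2} = \left(4 + 4 l\right)^{2}$)
$- 46 X{\left(-8 \right)} - 16 = - 46 \cdot 16 \left(1 - 8\right)^{2} - 16 = - 46 \cdot 16 \left(-7\right)^{2} - 16 = - 46 \cdot 16 \cdot 49 - 16 = \left(-46\right) 784 - 16 = -36064 - 16 = -36080$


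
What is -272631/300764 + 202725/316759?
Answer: -25385941029/95269703876 ≈ -0.26646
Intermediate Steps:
-272631/300764 + 202725/316759 = -25385941029/95269703876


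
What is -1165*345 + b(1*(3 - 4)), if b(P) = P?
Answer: -401926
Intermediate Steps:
-1165*345 + b(1*(3 - 4)) = -1165*345 + 1*(3 - 4) = -401925 + 1*(-1) = -401925 - 1 = -401926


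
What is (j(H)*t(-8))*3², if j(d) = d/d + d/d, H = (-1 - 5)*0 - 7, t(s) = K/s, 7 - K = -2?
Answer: -81/4 ≈ -20.250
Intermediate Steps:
K = 9 (K = 7 - 1*(-2) = 7 + 2 = 9)
t(s) = 9/s
H = -7 (H = -6*0 - 7 = 0 - 7 = -7)
j(d) = 2 (j(d) = 1 + 1 = 2)
(j(H)*t(-8))*3² = (2*(9/(-8)))*3² = (2*(9*(-⅛)))*9 = (2*(-9/8))*9 = -9/4*9 = -81/4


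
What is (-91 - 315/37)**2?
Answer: 13557124/1369 ≈ 9902.9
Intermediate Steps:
(-91 - 315/37)**2 = (-3682/37)**2 = 13557124/1369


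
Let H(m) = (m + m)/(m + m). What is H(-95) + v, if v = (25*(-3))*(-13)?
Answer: 976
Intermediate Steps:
v = 975 (v = -75*(-13) = 975)
H(m) = 1 (H(m) = (2*m)/((2*m)) = (2*m)*(1/(2*m)) = 1)
H(-95) + v = 1 + 975 = 976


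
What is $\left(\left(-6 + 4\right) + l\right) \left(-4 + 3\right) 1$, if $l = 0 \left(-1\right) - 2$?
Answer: $4$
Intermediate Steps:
$l = -2$ ($l = 0 - 2 = -2$)
$\left(\left(-6 + 4\right) + l\right) \left(-4 + 3\right) 1 = \left(\left(-6 + 4\right) - 2\right) \left(-4 + 3\right) 1 = \left(-2 - 2\right) \left(\left(-1\right) 1\right) = \left(-4\right) \left(-1\right) = 4$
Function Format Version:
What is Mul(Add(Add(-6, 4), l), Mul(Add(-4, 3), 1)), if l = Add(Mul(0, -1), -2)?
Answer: 4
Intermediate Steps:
l = -2 (l = Add(0, -2) = -2)
Mul(Add(Add(-6, 4), l), Mul(Add(-4, 3), 1)) = Mul(Add(Add(-6, 4), -2), Mul(Add(-4, 3), 1)) = Mul(Add(-2, -2), Mul(-1, 1)) = Mul(-4, -1) = 4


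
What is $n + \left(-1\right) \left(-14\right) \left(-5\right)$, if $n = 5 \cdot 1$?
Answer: $-65$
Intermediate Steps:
$n = 5$
$n + \left(-1\right) \left(-14\right) \left(-5\right) = 5 + \left(-1\right) \left(-14\right) \left(-5\right) = 5 + 14 \left(-5\right) = 5 - 70 = -65$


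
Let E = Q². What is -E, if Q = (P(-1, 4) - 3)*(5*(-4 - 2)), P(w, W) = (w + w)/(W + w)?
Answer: -12100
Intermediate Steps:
P(w, W) = 2*w/(W + w) (P(w, W) = (2*w)/(W + w) = 2*w/(W + w))
Q = 110 (Q = (2*(-1)/(4 - 1) - 3)*(5*(-4 - 2)) = (2*(-1)/3 - 3)*(5*(-6)) = (2*(-1)*(⅓) - 3)*(-30) = (-⅔ - 3)*(-30) = -11/3*(-30) = 110)
E = 12100 (E = 110² = 12100)
-E = -1*12100 = -12100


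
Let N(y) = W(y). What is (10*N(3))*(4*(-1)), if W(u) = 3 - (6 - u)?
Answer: 0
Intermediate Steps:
W(u) = -3 + u (W(u) = 3 + (-6 + u) = -3 + u)
N(y) = -3 + y
(10*N(3))*(4*(-1)) = (10*(-3 + 3))*(4*(-1)) = (10*0)*(-4) = 0*(-4) = 0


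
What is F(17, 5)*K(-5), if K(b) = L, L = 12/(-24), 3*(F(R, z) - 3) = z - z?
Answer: -3/2 ≈ -1.5000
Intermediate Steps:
F(R, z) = 3 (F(R, z) = 3 + (z - z)/3 = 3 + (⅓)*0 = 3 + 0 = 3)
L = -½ (L = 12*(-1/24) = -½ ≈ -0.50000)
K(b) = -½
F(17, 5)*K(-5) = 3*(-½) = -3/2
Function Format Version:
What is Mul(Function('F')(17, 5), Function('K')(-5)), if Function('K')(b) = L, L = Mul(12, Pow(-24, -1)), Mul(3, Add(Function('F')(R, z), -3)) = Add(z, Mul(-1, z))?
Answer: Rational(-3, 2) ≈ -1.5000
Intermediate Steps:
Function('F')(R, z) = 3 (Function('F')(R, z) = Add(3, Mul(Rational(1, 3), Add(z, Mul(-1, z)))) = Add(3, Mul(Rational(1, 3), 0)) = Add(3, 0) = 3)
L = Rational(-1, 2) (L = Mul(12, Rational(-1, 24)) = Rational(-1, 2) ≈ -0.50000)
Function('K')(b) = Rational(-1, 2)
Mul(Function('F')(17, 5), Function('K')(-5)) = Mul(3, Rational(-1, 2)) = Rational(-3, 2)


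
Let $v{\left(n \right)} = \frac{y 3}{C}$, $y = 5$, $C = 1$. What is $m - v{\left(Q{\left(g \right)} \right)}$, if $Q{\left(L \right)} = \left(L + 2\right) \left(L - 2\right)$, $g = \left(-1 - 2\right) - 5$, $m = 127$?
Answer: $112$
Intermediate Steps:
$g = -8$ ($g = -3 - 5 = -8$)
$Q{\left(L \right)} = \left(-2 + L\right) \left(2 + L\right)$ ($Q{\left(L \right)} = \left(2 + L\right) \left(-2 + L\right) = \left(-2 + L\right) \left(2 + L\right)$)
$v{\left(n \right)} = 15$ ($v{\left(n \right)} = \frac{5 \cdot 3}{1} = 15 \cdot 1 = 15$)
$m - v{\left(Q{\left(g \right)} \right)} = 127 - 15 = 112$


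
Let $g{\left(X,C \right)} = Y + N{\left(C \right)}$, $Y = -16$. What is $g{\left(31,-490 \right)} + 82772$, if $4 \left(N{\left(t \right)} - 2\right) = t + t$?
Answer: $82513$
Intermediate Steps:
$N{\left(t \right)} = 2 + \frac{t}{2}$ ($N{\left(t \right)} = 2 + \frac{t + t}{4} = 2 + \frac{2 t}{4} = 2 + \frac{t}{2}$)
$g{\left(X,C \right)} = -14 + \frac{C}{2}$ ($g{\left(X,C \right)} = -16 + \left(2 + \frac{C}{2}\right) = -14 + \frac{C}{2}$)
$g{\left(31,-490 \right)} + 82772 = \left(-14 + \frac{1}{2} \left(-490\right)\right) + 82772 = \left(-14 - 245\right) + 82772 = -259 + 82772 = 82513$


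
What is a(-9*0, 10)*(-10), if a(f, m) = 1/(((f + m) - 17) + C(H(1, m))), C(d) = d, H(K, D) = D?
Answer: -10/3 ≈ -3.3333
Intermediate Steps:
a(f, m) = 1/(-17 + f + 2*m) (a(f, m) = 1/(((f + m) - 17) + m) = 1/((-17 + f + m) + m) = 1/(-17 + f + 2*m))
a(-9*0, 10)*(-10) = -10/(-17 - 9*0 + 2*10) = -10/(-17 + 0 + 20) = -10/3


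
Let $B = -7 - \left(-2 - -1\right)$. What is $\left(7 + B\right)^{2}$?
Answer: $1$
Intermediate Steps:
$B = -6$ ($B = -7 - \left(-2 + 1\right) = -7 - -1 = -7 + 1 = -6$)
$\left(7 + B\right)^{2} = \left(7 - 6\right)^{2} = 1^{2} = 1$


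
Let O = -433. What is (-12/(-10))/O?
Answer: -6/2165 ≈ -0.0027714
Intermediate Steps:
(-12/(-10))/O = -12/(-10)/(-433) = -12*(-⅒)*(-1/433) = (6/5)*(-1/433) = -6/2165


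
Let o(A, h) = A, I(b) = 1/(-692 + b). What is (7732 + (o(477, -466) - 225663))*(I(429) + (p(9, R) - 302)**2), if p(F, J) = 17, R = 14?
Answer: -4645290184996/263 ≈ -1.7663e+10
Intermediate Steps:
(7732 + (o(477, -466) - 225663))*(I(429) + (p(9, R) - 302)**2) = (7732 + (477 - 225663))*(1/(-692 + 429) + (17 - 302)**2) = (7732 - 225186)*(1/(-263) + (-285)**2) = -217454*(-1/263 + 81225) = -217454*21362174/263 = -4645290184996/263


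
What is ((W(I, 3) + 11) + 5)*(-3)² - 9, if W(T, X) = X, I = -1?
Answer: 162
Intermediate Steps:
((W(I, 3) + 11) + 5)*(-3)² - 9 = ((3 + 11) + 5)*(-3)² - 9 = (14 + 5)*9 - 9 = 19*9 - 9 = 171 - 9 = 162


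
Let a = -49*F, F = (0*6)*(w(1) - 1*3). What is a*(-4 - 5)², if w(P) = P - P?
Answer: 0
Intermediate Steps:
w(P) = 0
F = 0 (F = (0*6)*(0 - 1*3) = 0*(0 - 3) = 0*(-3) = 0)
a = 0 (a = -49*0 = 0)
a*(-4 - 5)² = 0*(-4 - 5)² = 0*(-9)² = 0*81 = 0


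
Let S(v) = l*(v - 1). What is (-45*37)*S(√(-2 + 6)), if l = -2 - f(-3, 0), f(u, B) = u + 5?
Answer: 6660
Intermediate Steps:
f(u, B) = 5 + u
l = -4 (l = -2 - (5 - 3) = -2 - 1*2 = -2 - 2 = -4)
S(v) = 4 - 4*v (S(v) = -4*(v - 1) = -4*(-1 + v) = 4 - 4*v)
(-45*37)*S(√(-2 + 6)) = (-45*37)*(4 - 4*√(-2 + 6)) = -1665*(4 - 4*√4) = -1665*(4 - 4*2) = -1665*(4 - 8) = -1665*(-4) = 6660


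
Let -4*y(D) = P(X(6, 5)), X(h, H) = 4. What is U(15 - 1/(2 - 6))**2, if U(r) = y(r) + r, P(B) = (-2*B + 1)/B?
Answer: 63001/256 ≈ 246.10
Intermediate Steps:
P(B) = (1 - 2*B)/B
y(D) = 7/16 (y(D) = -(-2 + 1/4)/4 = -1/4*(-7/4) = 7/16)
U(r) = 7/16 + r
U(15 - 1/(2 - 6))**2 = (7/16 + (15 - 1/(2 - 6)))**2 = (7/16 + (15 - 1/(-4)))**2 = (7/16 + (15 - 1*(-1/4)))**2 = (7/16 + (15 + 1/4))**2 = (7/16 + 61/4)**2 = (251/16)**2 = 63001/256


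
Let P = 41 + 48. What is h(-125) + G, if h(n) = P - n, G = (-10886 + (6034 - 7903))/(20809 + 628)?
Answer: 4574763/21437 ≈ 213.41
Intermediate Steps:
P = 89
G = -12755/21437 (G = (-10886 - 1869)/21437 = -12755*1/21437 = -12755/21437 ≈ -0.59500)
h(n) = 89 - n
h(-125) + G = (89 - 1*(-125)) - 12755/21437 = (89 + 125) - 12755/21437 = 214 - 12755/21437 = 4574763/21437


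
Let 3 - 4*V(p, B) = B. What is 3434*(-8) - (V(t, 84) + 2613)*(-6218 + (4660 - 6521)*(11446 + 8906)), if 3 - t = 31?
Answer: 196433374351/2 ≈ 9.8217e+10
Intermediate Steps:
t = -28 (t = 3 - 1*31 = 3 - 31 = -28)
V(p, B) = ¾ - B/4
3434*(-8) - (V(t, 84) + 2613)*(-6218 + (4660 - 6521)*(11446 + 8906)) = 3434*(-8) - ((¾ - ¼*84) + 2613)*(-6218 + (4660 - 6521)*(11446 + 8906)) = -27472 - ((¾ - 21) + 2613)*(-6218 - 1861*20352) = -27472 - (-81/4 + 2613)*(-6218 - 37875072) = -27472 - 10371*(-37881290)/4 = -27472 - 1*(-196433429295/2) = -27472 + 196433429295/2 = 196433374351/2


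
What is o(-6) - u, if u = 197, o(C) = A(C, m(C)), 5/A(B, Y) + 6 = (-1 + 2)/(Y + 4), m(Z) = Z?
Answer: -2571/13 ≈ -197.77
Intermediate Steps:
A(B, Y) = 5/(-6 + 1/(4 + Y)) (A(B, Y) = 5/(-6 + (-1 + 2)/(Y + 4)) = 5/(-6 + 1/(4 + Y)))
o(C) = 5*(-4 - C)/(23 + 6*C)
o(-6) - u = 5*(-4 - 1*(-6))/(23 + 6*(-6)) - 1*197 = 5*(-4 + 6)/(23 - 36) - 197 = 5*2/(-13) - 197 = 5*(-1/13)*2 - 197 = -10/13 - 197 = -2571/13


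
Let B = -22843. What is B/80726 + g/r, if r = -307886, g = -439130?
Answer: 14208084241/12427202618 ≈ 1.1433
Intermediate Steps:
B/80726 + g/r = -22843/80726 - 439130/(-307886) = -22843*1/80726 - 439130*(-1/307886) = -22843/80726 + 219565/153943 = 14208084241/12427202618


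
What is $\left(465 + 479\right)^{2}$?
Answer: $891136$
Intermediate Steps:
$\left(465 + 479\right)^{2} = 944^{2} = 891136$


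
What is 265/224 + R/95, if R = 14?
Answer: 28311/21280 ≈ 1.3304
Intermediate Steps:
265/224 + R/95 = 265/224 + 14/95 = 28311/21280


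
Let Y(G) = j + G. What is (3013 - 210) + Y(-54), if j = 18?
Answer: 2767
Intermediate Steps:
Y(G) = 18 + G
(3013 - 210) + Y(-54) = (3013 - 210) + (18 - 54) = 2803 - 36 = 2767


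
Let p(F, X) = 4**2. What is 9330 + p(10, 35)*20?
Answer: 9650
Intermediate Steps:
p(F, X) = 16
9330 + p(10, 35)*20 = 9330 + 16*20 = 9330 + 320 = 9650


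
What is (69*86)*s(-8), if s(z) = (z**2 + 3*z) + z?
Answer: 189888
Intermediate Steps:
s(z) = z**2 + 4*z
(69*86)*s(-8) = (69*86)*(-8*(4 - 8)) = 5934*(-8*(-4)) = 5934*32 = 189888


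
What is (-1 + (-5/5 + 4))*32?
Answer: 64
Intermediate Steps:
(-1 + (-5/5 + 4))*32 = (-1 + (-5*⅕ + 4))*32 = (-1 + (-1 + 4))*32 = (-1 + 3)*32 = 2*32 = 64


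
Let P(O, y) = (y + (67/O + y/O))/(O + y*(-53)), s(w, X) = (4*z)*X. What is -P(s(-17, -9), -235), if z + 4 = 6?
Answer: 698/37149 ≈ 0.018789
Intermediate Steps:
z = 2 (z = -4 + 6 = 2)
s(w, X) = 8*X (s(w, X) = (4*2)*X = 8*X)
P(O, y) = (y + 67/O + y/O)/(O - 53*y)
-P(s(-17, -9), -235) = -(67 - 235 + (8*(-9))*(-235))/((8*(-9))*(8*(-9) - 53*(-235))) = -(67 - 235 - 72*(-235))/((-72)*(-72 + 12455)) = -(-1)*(67 - 235 + 16920)/(72*12383) = -(-1)*16752/(72*12383) = -1*(-698/37149) = 698/37149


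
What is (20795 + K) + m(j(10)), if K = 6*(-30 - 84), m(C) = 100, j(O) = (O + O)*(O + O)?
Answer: 20211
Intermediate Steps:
j(O) = 4*O² (j(O) = (2*O)*(2*O) = 4*O²)
K = -684 (K = 6*(-114) = -684)
(20795 + K) + m(j(10)) = (20795 - 684) + 100 = 20111 + 100 = 20211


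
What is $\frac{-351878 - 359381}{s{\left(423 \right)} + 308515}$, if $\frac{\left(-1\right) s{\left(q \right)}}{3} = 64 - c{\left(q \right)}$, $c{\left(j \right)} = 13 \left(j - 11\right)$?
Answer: $- \frac{711259}{324391} \approx -2.1926$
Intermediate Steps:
$c{\left(j \right)} = -143 + 13 j$ ($c{\left(j \right)} = 13 \left(-11 + j\right) = -143 + 13 j$)
$s{\left(q \right)} = -621 + 39 q$ ($s{\left(q \right)} = - 3 \left(64 - \left(-143 + 13 q\right)\right) = - 3 \left(207 - 13 q\right) = -621 + 39 q$)
$\frac{-351878 - 359381}{s{\left(423 \right)} + 308515} = \frac{-351878 - 359381}{\left(-621 + 39 \cdot 423\right) + 308515} = - \frac{711259}{\left(-621 + 16497\right) + 308515} = - \frac{711259}{15876 + 308515} = - \frac{711259}{324391}$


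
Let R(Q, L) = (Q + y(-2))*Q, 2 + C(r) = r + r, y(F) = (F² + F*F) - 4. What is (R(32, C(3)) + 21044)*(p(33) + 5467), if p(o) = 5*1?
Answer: 121456512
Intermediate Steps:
y(F) = -4 + 2*F² (y(F) = (F² + F²) - 4 = 2*F² - 4 = -4 + 2*F²)
C(r) = -2 + 2*r (C(r) = -2 + (r + r) = -2 + 2*r)
R(Q, L) = Q*(4 + Q) (R(Q, L) = (Q + (-4 + 2*(-2)²))*Q = (Q + (-4 + 2*4))*Q = (Q + (-4 + 8))*Q = (Q + 4)*Q = (4 + Q)*Q = Q*(4 + Q))
p(o) = 5
(R(32, C(3)) + 21044)*(p(33) + 5467) = (32*(4 + 32) + 21044)*(5 + 5467) = (32*36 + 21044)*5472 = (1152 + 21044)*5472 = 22196*5472 = 121456512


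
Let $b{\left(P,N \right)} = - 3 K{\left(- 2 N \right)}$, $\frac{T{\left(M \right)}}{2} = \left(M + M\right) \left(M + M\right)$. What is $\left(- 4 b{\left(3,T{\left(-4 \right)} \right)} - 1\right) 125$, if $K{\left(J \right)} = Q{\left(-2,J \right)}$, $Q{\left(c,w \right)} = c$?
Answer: $-3125$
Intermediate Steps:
$K{\left(J \right)} = -2$
$T{\left(M \right)} = 8 M^{2}$ ($T{\left(M \right)} = 2 \left(M + M\right) \left(M + M\right) = 2 \cdot 2 M 2 M = 2 \cdot 4 M^{2} = 8 M^{2}$)
$b{\left(P,N \right)} = 6$ ($b{\left(P,N \right)} = \left(-3\right) \left(-2\right) = 6$)
$\left(- 4 b{\left(3,T{\left(-4 \right)} \right)} - 1\right) 125 = \left(\left(-4\right) 6 - 1\right) 125 = \left(-24 - 1\right) 125 = \left(-25\right) 125 = -3125$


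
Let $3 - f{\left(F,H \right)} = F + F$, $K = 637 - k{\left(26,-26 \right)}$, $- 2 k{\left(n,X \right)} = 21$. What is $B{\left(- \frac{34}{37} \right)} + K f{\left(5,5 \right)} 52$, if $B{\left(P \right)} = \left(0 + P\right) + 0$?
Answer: $- \frac{8720564}{37} \approx -2.3569 \cdot 10^{5}$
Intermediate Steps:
$k{\left(n,X \right)} = - \frac{21}{2}$ ($k{\left(n,X \right)} = \left(- \frac{1}{2}\right) 21 = - \frac{21}{2}$)
$K = \frac{1295}{2}$ ($K = 637 - - \frac{21}{2} = 637 + \frac{21}{2} = \frac{1295}{2} \approx 647.5$)
$f{\left(F,H \right)} = 3 - 2 F$ ($f{\left(F,H \right)} = 3 - \left(F + F\right) = 3 - 2 F$)
$B{\left(P \right)} = P$ ($B{\left(P \right)} = P + 0 = P$)
$B{\left(- \frac{34}{37} \right)} + K f{\left(5,5 \right)} 52 = - \frac{34}{37} + \frac{1295 \left(3 - 10\right) 52}{2} = \left(-34\right) \frac{1}{37} + \frac{1295 \left(3 - 10\right) 52}{2} = - \frac{34}{37} + \frac{1295 \left(\left(-7\right) 52\right)}{2} = - \frac{34}{37} + \frac{1295}{2} \left(-364\right) = - \frac{34}{37} - 235690 = - \frac{8720564}{37}$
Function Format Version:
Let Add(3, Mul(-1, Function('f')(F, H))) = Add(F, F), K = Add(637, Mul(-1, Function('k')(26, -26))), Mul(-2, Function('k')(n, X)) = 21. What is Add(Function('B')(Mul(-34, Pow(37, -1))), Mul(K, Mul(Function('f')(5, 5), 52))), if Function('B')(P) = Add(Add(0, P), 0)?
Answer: Rational(-8720564, 37) ≈ -2.3569e+5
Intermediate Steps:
Function('k')(n, X) = Rational(-21, 2) (Function('k')(n, X) = Mul(Rational(-1, 2), 21) = Rational(-21, 2))
K = Rational(1295, 2) (K = Add(637, Mul(-1, Rational(-21, 2))) = Add(637, Rational(21, 2)) = Rational(1295, 2) ≈ 647.50)
Function('f')(F, H) = Add(3, Mul(-2, F)) (Function('f')(F, H) = Add(3, Mul(-1, Add(F, F))) = Add(3, Mul(-1, Mul(2, F))) = Add(3, Mul(-2, F)))
Function('B')(P) = P (Function('B')(P) = Add(P, 0) = P)
Add(Function('B')(Mul(-34, Pow(37, -1))), Mul(K, Mul(Function('f')(5, 5), 52))) = Add(Mul(-34, Pow(37, -1)), Mul(Rational(1295, 2), Mul(Add(3, Mul(-2, 5)), 52))) = Add(Mul(-34, Rational(1, 37)), Mul(Rational(1295, 2), Mul(Add(3, -10), 52))) = Add(Rational(-34, 37), Mul(Rational(1295, 2), Mul(-7, 52))) = Add(Rational(-34, 37), Mul(Rational(1295, 2), -364)) = Add(Rational(-34, 37), -235690) = Rational(-8720564, 37)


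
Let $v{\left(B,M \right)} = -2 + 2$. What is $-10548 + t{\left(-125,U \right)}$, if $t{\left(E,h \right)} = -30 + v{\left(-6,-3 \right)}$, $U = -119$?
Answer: $-10578$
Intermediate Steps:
$v{\left(B,M \right)} = 0$
$t{\left(E,h \right)} = -30$ ($t{\left(E,h \right)} = -30 + 0 = -30$)
$-10548 + t{\left(-125,U \right)} = -10548 - 30 = -10578$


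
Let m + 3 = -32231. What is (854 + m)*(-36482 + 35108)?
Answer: 43116120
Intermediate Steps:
m = -32234 (m = -3 - 32231 = -32234)
(854 + m)*(-36482 + 35108) = (854 - 32234)*(-36482 + 35108) = -31380*(-1374) = 43116120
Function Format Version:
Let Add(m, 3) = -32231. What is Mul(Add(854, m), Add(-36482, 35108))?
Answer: 43116120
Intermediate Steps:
m = -32234 (m = Add(-3, -32231) = -32234)
Mul(Add(854, m), Add(-36482, 35108)) = Mul(Add(854, -32234), Add(-36482, 35108)) = Mul(-31380, -1374) = 43116120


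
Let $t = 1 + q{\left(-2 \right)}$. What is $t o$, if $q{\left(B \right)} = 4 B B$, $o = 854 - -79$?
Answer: $15861$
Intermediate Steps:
$o = 933$ ($o = 854 + 79 = 933$)
$q{\left(B \right)} = 4 B^{2}$
$t = 17$ ($t = 1 + 4 \left(-2\right)^{2} = 1 + 4 \cdot 4 = 1 + 16 = 17$)
$t o = 17 \cdot 933 = 15861$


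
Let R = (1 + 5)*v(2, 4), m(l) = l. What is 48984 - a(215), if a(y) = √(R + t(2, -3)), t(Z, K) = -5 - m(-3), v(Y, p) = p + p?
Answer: 48984 - √46 ≈ 48977.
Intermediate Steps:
v(Y, p) = 2*p
t(Z, K) = -2 (t(Z, K) = -5 - 1*(-3) = -5 + 3 = -2)
R = 48 (R = (1 + 5)*(2*4) = 6*8 = 48)
a(y) = √46 (a(y) = √(48 - 2) = √46)
48984 - a(215) = 48984 - √46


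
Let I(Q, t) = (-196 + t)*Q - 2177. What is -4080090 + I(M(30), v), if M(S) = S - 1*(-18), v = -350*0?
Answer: -4091675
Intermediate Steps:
v = 0 (v = -70*0 = 0)
M(S) = 18 + S (M(S) = S + 18 = 18 + S)
I(Q, t) = -2177 + Q*(-196 + t) (I(Q, t) = Q*(-196 + t) - 2177 = -2177 + Q*(-196 + t))
-4080090 + I(M(30), v) = -4080090 + (-2177 - 196*(18 + 30) + (18 + 30)*0) = -4080090 + (-2177 - 196*48 + 48*0) = -4080090 + (-2177 - 9408 + 0) = -4080090 - 11585 = -4091675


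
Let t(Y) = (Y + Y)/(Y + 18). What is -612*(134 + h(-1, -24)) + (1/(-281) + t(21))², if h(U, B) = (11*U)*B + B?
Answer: -3054359712951/13344409 ≈ -2.2889e+5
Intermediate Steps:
h(U, B) = B + 11*B*U (h(U, B) = 11*B*U + B = B + 11*B*U)
t(Y) = 2*Y/(18 + Y) (t(Y) = (2*Y)/(18 + Y) = 2*Y/(18 + Y))
-612*(134 + h(-1, -24)) + (1/(-281) + t(21))² = -612*(134 - 24*(1 + 11*(-1))) + (1/(-281) + 2*21/(18 + 21))² = -612*(134 - 24*(1 - 11)) + (-1/281 + 2*21/39)² = -612*(134 - 24*(-10)) + (-1/281 + 2*21*(1/39))² = -612*(134 + 240) + (-1/281 + 14/13)² = -612*374 + (3921/3653)² = -228888 + 15374241/13344409 = -3054359712951/13344409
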